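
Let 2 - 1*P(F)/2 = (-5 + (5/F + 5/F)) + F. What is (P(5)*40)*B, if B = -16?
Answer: 0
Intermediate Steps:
P(F) = 14 - 20/F - 2*F (P(F) = 4 - 2*((-5 + (5/F + 5/F)) + F) = 4 - 2*((-5 + 10/F) + F) = 4 - 2*(-5 + F + 10/F) = 4 + (10 - 20/F - 2*F) = 14 - 20/F - 2*F)
(P(5)*40)*B = ((14 - 20/5 - 2*5)*40)*(-16) = ((14 - 20*⅕ - 10)*40)*(-16) = ((14 - 4 - 10)*40)*(-16) = (0*40)*(-16) = 0*(-16) = 0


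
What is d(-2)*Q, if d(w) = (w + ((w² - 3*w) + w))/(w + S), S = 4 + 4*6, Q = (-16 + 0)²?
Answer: 768/13 ≈ 59.077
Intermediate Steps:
Q = 256 (Q = (-16)² = 256)
S = 28 (S = 4 + 24 = 28)
d(w) = (w² - w)/(28 + w) (d(w) = (w + ((w² - 3*w) + w))/(w + 28) = (w + (w² - 2*w))/(28 + w) = (w² - w)/(28 + w))
d(-2)*Q = -2*(-1 - 2)/(28 - 2)*256 = -2*(-3)/26*256 = -2*1/26*(-3)*256 = (3/13)*256 = 768/13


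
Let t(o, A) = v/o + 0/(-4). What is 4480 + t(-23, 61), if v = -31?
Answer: 103071/23 ≈ 4481.3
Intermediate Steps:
t(o, A) = -31/o (t(o, A) = -31/o + 0/(-4) = -31/o + 0*(-¼) = -31/o + 0 = -31/o)
4480 + t(-23, 61) = 4480 - 31/(-23) = 4480 - 31*(-1/23) = 4480 + 31/23 = 103071/23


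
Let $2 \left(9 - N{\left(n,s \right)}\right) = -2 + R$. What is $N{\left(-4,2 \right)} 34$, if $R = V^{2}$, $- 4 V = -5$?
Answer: $\frac{5015}{16} \approx 313.44$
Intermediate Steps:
$V = \frac{5}{4}$ ($V = \left(- \frac{1}{4}\right) \left(-5\right) = \frac{5}{4} \approx 1.25$)
$R = \frac{25}{16}$ ($R = \left(\frac{5}{4}\right)^{2} = \frac{25}{16} \approx 1.5625$)
$N{\left(n,s \right)} = \frac{295}{32}$ ($N{\left(n,s \right)} = 9 - \frac{-2 + \frac{25}{16}}{2} = 9 - - \frac{7}{32} = 9 + \frac{7}{32} = \frac{295}{32}$)
$N{\left(-4,2 \right)} 34 = \frac{295}{32} \cdot 34 = \frac{5015}{16}$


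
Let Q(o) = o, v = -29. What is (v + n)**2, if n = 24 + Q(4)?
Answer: 1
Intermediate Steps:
n = 28 (n = 24 + 4 = 28)
(v + n)**2 = (-29 + 28)**2 = (-1)**2 = 1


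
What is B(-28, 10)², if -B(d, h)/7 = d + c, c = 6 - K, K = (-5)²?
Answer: 108241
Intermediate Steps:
K = 25
c = -19 (c = 6 - 1*25 = 6 - 25 = -19)
B(d, h) = 133 - 7*d (B(d, h) = -7*(d - 19) = -7*(-19 + d) = 133 - 7*d)
B(-28, 10)² = (133 - 7*(-28))² = (133 + 196)² = 329² = 108241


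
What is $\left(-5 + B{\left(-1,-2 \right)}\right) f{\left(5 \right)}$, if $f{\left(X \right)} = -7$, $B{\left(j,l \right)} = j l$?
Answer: $21$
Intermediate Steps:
$\left(-5 + B{\left(-1,-2 \right)}\right) f{\left(5 \right)} = \left(-5 - -2\right) \left(-7\right) = \left(-5 + 2\right) \left(-7\right) = \left(-3\right) \left(-7\right) = 21$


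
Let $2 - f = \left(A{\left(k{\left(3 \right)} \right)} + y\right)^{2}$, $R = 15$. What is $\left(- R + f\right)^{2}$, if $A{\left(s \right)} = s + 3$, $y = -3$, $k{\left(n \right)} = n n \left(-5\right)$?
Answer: $4153444$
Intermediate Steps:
$k{\left(n \right)} = - 5 n^{2}$ ($k{\left(n \right)} = n^{2} \left(-5\right) = - 5 n^{2}$)
$A{\left(s \right)} = 3 + s$
$f = -2023$ ($f = 2 - \left(\left(3 - 5 \cdot 3^{2}\right) - 3\right)^{2} = 2 - \left(\left(3 - 45\right) - 3\right)^{2} = 2 - \left(-42 - 3\right)^{2} = 2 - \left(-45\right)^{2} = 2 - 2025 = -2023$)
$\left(- R + f\right)^{2} = \left(\left(-1\right) 15 - 2023\right)^{2} = \left(-15 - 2023\right)^{2} = \left(-2038\right)^{2} = 4153444$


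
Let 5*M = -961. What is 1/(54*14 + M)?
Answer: 5/2819 ≈ 0.0017737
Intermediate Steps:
M = -961/5 (M = (⅕)*(-961) = -961/5 ≈ -192.20)
1/(54*14 + M) = 1/(54*14 - 961/5) = 1/(756 - 961/5) = 1/(2819/5) = 5/2819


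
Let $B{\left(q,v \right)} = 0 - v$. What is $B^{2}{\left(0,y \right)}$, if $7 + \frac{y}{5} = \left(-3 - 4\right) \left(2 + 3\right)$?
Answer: $44100$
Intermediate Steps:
$y = -210$ ($y = -35 + 5 \left(-3 - 4\right) \left(2 + 3\right) = -35 + 5 \left(\left(-7\right) 5\right) = -35 + 5 \left(-35\right) = -35 - 175 = -210$)
$B{\left(q,v \right)} = - v$
$B^{2}{\left(0,y \right)} = \left(\left(-1\right) \left(-210\right)\right)^{2} = 210^{2} = 44100$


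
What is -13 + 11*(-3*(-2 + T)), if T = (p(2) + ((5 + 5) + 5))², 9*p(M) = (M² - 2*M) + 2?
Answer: -205028/27 ≈ -7593.6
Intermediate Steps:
p(M) = 2/9 - 2*M/9 + M²/9 (p(M) = ((M² - 2*M) + 2)/9 = (2 + M² - 2*M)/9 = 2/9 - 2*M/9 + M²/9)
T = 18769/81 (T = ((2/9 - 2/9*2 + (⅑)*2²) + ((5 + 5) + 5))² = ((2/9 - 4/9 + (⅑)*4) + (10 + 5))² = ((2/9 - 4/9 + 4/9) + 15)² = (2/9 + 15)² = (137/9)² = 18769/81 ≈ 231.72)
-13 + 11*(-3*(-2 + T)) = -13 + 11*(-3*(-2 + 18769/81)) = -13 + 11*(-3*18607/81) = -13 + 11*(-18607/27) = -13 - 204677/27 = -205028/27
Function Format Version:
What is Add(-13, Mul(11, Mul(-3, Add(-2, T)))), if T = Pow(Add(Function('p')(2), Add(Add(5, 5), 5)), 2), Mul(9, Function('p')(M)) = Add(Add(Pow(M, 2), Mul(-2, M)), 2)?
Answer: Rational(-205028, 27) ≈ -7593.6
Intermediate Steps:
Function('p')(M) = Add(Rational(2, 9), Mul(Rational(-2, 9), M), Mul(Rational(1, 9), Pow(M, 2))) (Function('p')(M) = Mul(Rational(1, 9), Add(Add(Pow(M, 2), Mul(-2, M)), 2)) = Mul(Rational(1, 9), Add(2, Pow(M, 2), Mul(-2, M))) = Add(Rational(2, 9), Mul(Rational(-2, 9), M), Mul(Rational(1, 9), Pow(M, 2))))
T = Rational(18769, 81) (T = Pow(Add(Add(Rational(2, 9), Mul(Rational(-2, 9), 2), Mul(Rational(1, 9), Pow(2, 2))), Add(Add(5, 5), 5)), 2) = Pow(Add(Add(Rational(2, 9), Rational(-4, 9), Mul(Rational(1, 9), 4)), Add(10, 5)), 2) = Pow(Add(Add(Rational(2, 9), Rational(-4, 9), Rational(4, 9)), 15), 2) = Pow(Add(Rational(2, 9), 15), 2) = Pow(Rational(137, 9), 2) = Rational(18769, 81) ≈ 231.72)
Add(-13, Mul(11, Mul(-3, Add(-2, T)))) = Add(-13, Mul(11, Mul(-3, Add(-2, Rational(18769, 81))))) = Add(-13, Mul(11, Mul(-3, Rational(18607, 81)))) = Add(-13, Mul(11, Rational(-18607, 27))) = Add(-13, Rational(-204677, 27)) = Rational(-205028, 27)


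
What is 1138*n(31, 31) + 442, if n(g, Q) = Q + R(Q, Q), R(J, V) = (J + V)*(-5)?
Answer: -317060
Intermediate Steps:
R(J, V) = -5*J - 5*V
n(g, Q) = -9*Q (n(g, Q) = Q + (-5*Q - 5*Q) = Q - 10*Q = -9*Q)
1138*n(31, 31) + 442 = 1138*(-9*31) + 442 = 1138*(-279) + 442 = -317502 + 442 = -317060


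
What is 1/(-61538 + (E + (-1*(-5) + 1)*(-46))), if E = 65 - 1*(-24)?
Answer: -1/61725 ≈ -1.6201e-5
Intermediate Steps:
E = 89 (E = 65 + 24 = 89)
1/(-61538 + (E + (-1*(-5) + 1)*(-46))) = 1/(-61538 + (89 + (-1*(-5) + 1)*(-46))) = 1/(-61538 + (89 + (5 + 1)*(-46))) = 1/(-61538 + (89 + 6*(-46))) = 1/(-61538 + (89 - 276)) = 1/(-61538 - 187) = 1/(-61725) = -1/61725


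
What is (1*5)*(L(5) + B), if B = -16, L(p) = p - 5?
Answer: -80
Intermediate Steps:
L(p) = -5 + p
(1*5)*(L(5) + B) = (1*5)*((-5 + 5) - 16) = 5*(0 - 16) = 5*(-16) = -80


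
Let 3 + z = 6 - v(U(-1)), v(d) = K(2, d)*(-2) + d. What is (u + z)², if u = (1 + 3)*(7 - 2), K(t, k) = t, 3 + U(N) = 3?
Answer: 729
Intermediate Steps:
U(N) = 0 (U(N) = -3 + 3 = 0)
v(d) = -4 + d (v(d) = 2*(-2) + d = -4 + d)
z = 7 (z = -3 + (6 - (-4 + 0)) = -3 + (6 - 1*(-4)) = -3 + (6 + 4) = -3 + 10 = 7)
u = 20 (u = 4*5 = 20)
(u + z)² = (20 + 7)² = 27² = 729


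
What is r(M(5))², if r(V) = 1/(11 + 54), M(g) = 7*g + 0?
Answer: 1/4225 ≈ 0.00023669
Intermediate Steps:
M(g) = 7*g
r(V) = 1/65
r(M(5))² = (1/65)² = 1/4225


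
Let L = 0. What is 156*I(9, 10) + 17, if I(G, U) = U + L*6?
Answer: 1577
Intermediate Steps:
I(G, U) = U (I(G, U) = U + 0*6 = U + 0 = U)
156*I(9, 10) + 17 = 156*10 + 17 = 1560 + 17 = 1577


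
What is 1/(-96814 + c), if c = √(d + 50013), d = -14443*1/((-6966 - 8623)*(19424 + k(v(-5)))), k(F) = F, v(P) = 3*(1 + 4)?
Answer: -14668994478397/1420156453597520225 - 7*√93728394995924599214/2840312907195040450 ≈ -1.0353e-5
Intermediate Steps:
v(P) = 15 (v(P) = 3*5 = 15)
d = 14443/303034571 (d = -14443*1/((-6966 - 8623)*(19424 + 15)) = -14443/(19439*(-15589)) = -14443/(-303034571) = -14443*(-1/303034571) = 14443/303034571 ≈ 4.7661e-5)
c = √93728394995924599214/43290653 (c = √(14443/303034571 + 50013) = √(15155668013866/303034571) = √93728394995924599214/43290653 ≈ 223.64)
1/(-96814 + c) = 1/(-96814 + √93728394995924599214/43290653)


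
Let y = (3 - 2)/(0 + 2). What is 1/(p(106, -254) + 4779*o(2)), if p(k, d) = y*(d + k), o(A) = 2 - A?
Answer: -1/74 ≈ -0.013514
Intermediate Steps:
y = ½ (y = 1/2 = 1*(½) = ½ ≈ 0.50000)
p(k, d) = d/2 + k/2 (p(k, d) = (d + k)/2 = d/2 + k/2)
1/(p(106, -254) + 4779*o(2)) = 1/(((½)*(-254) + (½)*106) + 4779*(2 - 1*2)) = 1/((-127 + 53) + 4779*(2 - 2)) = 1/(-74 + 4779*0) = 1/(-74 + 0) = 1/(-74) = -1/74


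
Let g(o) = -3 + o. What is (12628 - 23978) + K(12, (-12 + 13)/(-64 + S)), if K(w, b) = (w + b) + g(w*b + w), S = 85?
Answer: -237896/21 ≈ -11328.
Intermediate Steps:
K(w, b) = -3 + b + 2*w + b*w (K(w, b) = (w + b) + (-3 + (w*b + w)) = (b + w) + (-3 + (b*w + w)) = (b + w) + (-3 + (w + b*w)) = (b + w) + (-3 + w + b*w) = -3 + b + 2*w + b*w)
(12628 - 23978) + K(12, (-12 + 13)/(-64 + S)) = (12628 - 23978) + (-3 + (-12 + 13)/(-64 + 85) + 12 + 12*(1 + (-12 + 13)/(-64 + 85))) = -11350 + (-3 + 1/21 + 12 + 12*(1 + 1/21)) = -11350 + (-3 + 1/21 + 12 + 12*(22/21)) = -11350 + (-3 + 1/21 + 12 + 88/7) = -11350 + 454/21 = -237896/21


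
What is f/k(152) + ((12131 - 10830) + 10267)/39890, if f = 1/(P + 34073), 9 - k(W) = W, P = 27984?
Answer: 51328069439/176994941695 ≈ 0.29000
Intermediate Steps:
k(W) = 9 - W
f = 1/62057 (f = 1/(27984 + 34073) = 1/62057 ≈ 1.6114e-5)
f/k(152) + ((12131 - 10830) + 10267)/39890 = 1/(62057*(9 - 1*152)) + ((12131 - 10830) + 10267)/39890 = 1/(62057*(9 - 152)) + (1301 + 10267)*(1/39890) = (1/62057)/(-143) + 11568*(1/39890) = (1/62057)*(-1/143) + 5784/19945 = -1/8874151 + 5784/19945 = 51328069439/176994941695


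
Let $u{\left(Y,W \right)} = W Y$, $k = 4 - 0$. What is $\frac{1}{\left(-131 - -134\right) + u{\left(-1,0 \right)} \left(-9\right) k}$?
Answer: $\frac{1}{3} \approx 0.33333$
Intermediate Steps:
$k = 4$ ($k = 4 + 0 = 4$)
$\frac{1}{\left(-131 - -134\right) + u{\left(-1,0 \right)} \left(-9\right) k} = \frac{1}{\left(-131 - -134\right) + 0 \left(-1\right) \left(-9\right) 4} = \frac{1}{\left(-131 + 134\right) + 0 \left(-9\right) 4} = \frac{1}{3 + 0 \cdot 4} = \frac{1}{3 + 0} = \frac{1}{3}$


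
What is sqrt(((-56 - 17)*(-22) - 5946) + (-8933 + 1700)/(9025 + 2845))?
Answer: I*sqrt(611578401710)/11870 ≈ 65.883*I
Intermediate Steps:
sqrt(((-56 - 17)*(-22) - 5946) + (-8933 + 1700)/(9025 + 2845)) = sqrt((-73*(-22) - 5946) - 7233/11870) = sqrt((1606 - 5946) - 7233*1/11870) = sqrt(-4340 - 7233/11870) = sqrt(-51523033/11870) = I*sqrt(611578401710)/11870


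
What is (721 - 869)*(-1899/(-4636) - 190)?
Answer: 32520817/1159 ≈ 28059.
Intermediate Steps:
(721 - 869)*(-1899/(-4636) - 190) = -148*(-1899*(-1/4636) - 190) = -148*(1899/4636 - 190) = -148*(-878941/4636) = 32520817/1159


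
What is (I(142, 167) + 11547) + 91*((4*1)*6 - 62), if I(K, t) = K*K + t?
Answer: 28420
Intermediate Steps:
I(K, t) = t + K**2 (I(K, t) = K**2 + t = t + K**2)
(I(142, 167) + 11547) + 91*((4*1)*6 - 62) = ((167 + 142**2) + 11547) + 91*((4*1)*6 - 62) = ((167 + 20164) + 11547) + 91*(4*6 - 62) = (20331 + 11547) + 91*(24 - 62) = 31878 + 91*(-38) = 31878 - 3458 = 28420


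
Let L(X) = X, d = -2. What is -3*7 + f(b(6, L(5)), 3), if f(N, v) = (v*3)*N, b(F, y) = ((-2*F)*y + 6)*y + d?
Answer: -2469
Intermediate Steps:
b(F, y) = -2 + y*(6 - 2*F*y) (b(F, y) = ((-2*F)*y + 6)*y - 2 = (-2*F*y + 6)*y - 2 = (6 - 2*F*y)*y - 2 = y*(6 - 2*F*y) - 2 = -2 + y*(6 - 2*F*y))
f(N, v) = 3*N*v (f(N, v) = (3*v)*N = 3*N*v)
-3*7 + f(b(6, L(5)), 3) = -3*7 + 3*(-2 + 6*5 - 2*6*5²)*3 = -21 + 3*(-2 + 30 - 2*6*25)*3 = -21 + 3*(-2 + 30 - 300)*3 = -21 + 3*(-272)*3 = -21 - 2448 = -2469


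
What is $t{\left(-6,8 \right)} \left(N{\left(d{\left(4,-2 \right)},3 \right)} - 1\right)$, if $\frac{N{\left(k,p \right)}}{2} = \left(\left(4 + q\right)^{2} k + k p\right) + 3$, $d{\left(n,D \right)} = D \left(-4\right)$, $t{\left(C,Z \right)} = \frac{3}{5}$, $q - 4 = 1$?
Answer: $\frac{4047}{5} \approx 809.4$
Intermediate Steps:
$q = 5$ ($q = 4 + 1 = 5$)
$t{\left(C,Z \right)} = \frac{3}{5}$ ($t{\left(C,Z \right)} = 3 \cdot \frac{1}{5} = \frac{3}{5}$)
$d{\left(n,D \right)} = - 4 D$
$N{\left(k,p \right)} = 6 + 162 k + 2 k p$ ($N{\left(k,p \right)} = 2 \left(\left(\left(4 + 5\right)^{2} k + k p\right) + 3\right) = 2 \left(\left(9^{2} k + k p\right) + 3\right) = 2 \left(\left(81 k + k p\right) + 3\right) = 2 \left(3 + 81 k + k p\right) = 6 + 162 k + 2 k p$)
$t{\left(-6,8 \right)} \left(N{\left(d{\left(4,-2 \right)},3 \right)} - 1\right) = \frac{3 \left(\left(6 + 162 \left(\left(-4\right) \left(-2\right)\right) + 2 \left(\left(-4\right) \left(-2\right)\right) 3\right) - 1\right)}{5} = \frac{3 \left(\left(6 + 162 \cdot 8 + 2 \cdot 8 \cdot 3\right) - 1\right)}{5} = \frac{3 \left(\left(6 + 1296 + 48\right) - 1\right)}{5} = \frac{3 \left(1350 - 1\right)}{5} = \frac{3}{5} \cdot 1349 = \frac{4047}{5}$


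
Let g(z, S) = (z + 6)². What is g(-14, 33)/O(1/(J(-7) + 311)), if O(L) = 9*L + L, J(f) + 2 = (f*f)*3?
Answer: 14592/5 ≈ 2918.4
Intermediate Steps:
g(z, S) = (6 + z)²
J(f) = -2 + 3*f² (J(f) = -2 + (f*f)*3 = -2 + f²*3 = -2 + 3*f²)
O(L) = 10*L
g(-14, 33)/O(1/(J(-7) + 311)) = (6 - 14)²/((10/((-2 + 3*(-7)²) + 311))) = (-8)²/((10/((-2 + 3*49) + 311))) = 64/((10/((-2 + 147) + 311))) = 64/((10/(145 + 311))) = 64/((10/456)) = 64/((10*(1/456))) = 64/(5/228) = 64*(228/5) = 14592/5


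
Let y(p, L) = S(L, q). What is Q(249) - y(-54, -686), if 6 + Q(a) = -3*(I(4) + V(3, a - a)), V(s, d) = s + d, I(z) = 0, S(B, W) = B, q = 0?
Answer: 671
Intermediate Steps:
y(p, L) = L
V(s, d) = d + s
Q(a) = -15 (Q(a) = -6 - 3*(0 + ((a - a) + 3)) = -6 - 3*(0 + (0 + 3)) = -6 - 3*(0 + 3) = -6 - 3*3 = -6 - 9 = -15)
Q(249) - y(-54, -686) = -15 - 1*(-686) = -15 + 686 = 671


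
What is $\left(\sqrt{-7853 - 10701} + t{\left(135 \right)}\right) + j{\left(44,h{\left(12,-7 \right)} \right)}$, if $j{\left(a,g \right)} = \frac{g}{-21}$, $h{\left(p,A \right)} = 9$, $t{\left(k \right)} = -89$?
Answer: $- \frac{626}{7} + i \sqrt{18554} \approx -89.429 + 136.21 i$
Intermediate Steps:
$j{\left(a,g \right)} = - \frac{g}{21}$ ($j{\left(a,g \right)} = g \left(- \frac{1}{21}\right) = - \frac{g}{21}$)
$\left(\sqrt{-7853 - 10701} + t{\left(135 \right)}\right) + j{\left(44,h{\left(12,-7 \right)} \right)} = \left(\sqrt{-7853 - 10701} - 89\right) - \frac{3}{7} = \left(\sqrt{-18554} - 89\right) - \frac{3}{7} = \left(i \sqrt{18554} - 89\right) - \frac{3}{7} = \left(-89 + i \sqrt{18554}\right) - \frac{3}{7} = - \frac{626}{7} + i \sqrt{18554}$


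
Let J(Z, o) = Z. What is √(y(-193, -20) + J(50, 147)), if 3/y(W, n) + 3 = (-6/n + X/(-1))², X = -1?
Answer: 25*√1310/131 ≈ 6.9072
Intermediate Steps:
y(W, n) = 3/(-3 + (1 - 6/n)²) (y(W, n) = 3/(-3 + (-6/n - 1/(-1))²) = 3/(-3 + (-6/n - 1*(-1))²) = 3/(-3 + (-6/n + 1)²) = 3/(-3 + (1 - 6/n)²))
√(y(-193, -20) + J(50, 147)) = √(-3*(-20)²/(-(-6 - 20)² + 3*(-20)²) + 50) = √(-3*400/(-1*(-26)² + 3*400) + 50) = √(-3*400/(-1*676 + 1200) + 50) = √(-3*400/(-676 + 1200) + 50) = √(-3*400/524 + 50) = √(-3*400*1/524 + 50) = √(-300/131 + 50) = √(6250/131) = 25*√1310/131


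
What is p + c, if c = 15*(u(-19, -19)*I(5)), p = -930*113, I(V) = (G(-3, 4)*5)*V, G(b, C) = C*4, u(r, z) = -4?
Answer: -129090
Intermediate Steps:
G(b, C) = 4*C
I(V) = 80*V (I(V) = ((4*4)*5)*V = (16*5)*V = 80*V)
p = -105090
c = -24000 (c = 15*(-320*5) = 15*(-4*400) = 15*(-1600) = -24000)
p + c = -105090 - 24000 = -129090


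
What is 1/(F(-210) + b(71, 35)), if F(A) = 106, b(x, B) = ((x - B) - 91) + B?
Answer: 1/86 ≈ 0.011628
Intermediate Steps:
b(x, B) = -91 + x (b(x, B) = (-91 + x - B) + B = -91 + x)
1/(F(-210) + b(71, 35)) = 1/(106 + (-91 + 71)) = 1/(106 - 20) = 1/86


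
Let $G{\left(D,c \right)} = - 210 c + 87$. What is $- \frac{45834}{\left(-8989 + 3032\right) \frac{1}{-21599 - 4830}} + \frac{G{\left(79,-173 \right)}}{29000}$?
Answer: $- \frac{35128839857931}{172753000} \approx -2.0335 \cdot 10^{5}$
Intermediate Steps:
$G{\left(D,c \right)} = 87 - 210 c$
$- \frac{45834}{\left(-8989 + 3032\right) \frac{1}{-21599 - 4830}} + \frac{G{\left(79,-173 \right)}}{29000} = - \frac{45834}{\left(-8989 + 3032\right) \frac{1}{-21599 - 4830}} + \frac{87 - -36330}{29000} = - \frac{45834}{\left(-5957\right) \frac{1}{-26429}} + \left(87 + 36330\right) \frac{1}{29000} = - \frac{45834}{\left(-5957\right) \left(- \frac{1}{26429}\right)} + 36417 \cdot \frac{1}{29000} = - \frac{45834}{\frac{5957}{26429}} + \frac{36417}{29000} = \left(-45834\right) \frac{26429}{5957} + \frac{36417}{29000} = - \frac{1211346786}{5957} + \frac{36417}{29000} = - \frac{35128839857931}{172753000}$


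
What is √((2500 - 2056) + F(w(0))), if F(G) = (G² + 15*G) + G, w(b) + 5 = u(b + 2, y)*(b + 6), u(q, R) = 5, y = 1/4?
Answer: √1469 ≈ 38.328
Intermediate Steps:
y = ¼ ≈ 0.25000
w(b) = 25 + 5*b (w(b) = -5 + 5*(b + 6) = -5 + 5*(6 + b) = -5 + (30 + 5*b) = 25 + 5*b)
F(G) = G² + 16*G
√((2500 - 2056) + F(w(0))) = √((2500 - 2056) + (25 + 5*0)*(16 + (25 + 5*0))) = √(444 + (25 + 0)*(16 + (25 + 0))) = √(444 + 25*(16 + 25)) = √(444 + 25*41) = √(444 + 1025) = √1469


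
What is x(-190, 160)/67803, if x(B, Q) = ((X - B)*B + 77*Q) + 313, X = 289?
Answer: -78377/67803 ≈ -1.1560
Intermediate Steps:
x(B, Q) = 313 + 77*Q + B*(289 - B) (x(B, Q) = ((289 - B)*B + 77*Q) + 313 = (B*(289 - B) + 77*Q) + 313 = (77*Q + B*(289 - B)) + 313 = 313 + 77*Q + B*(289 - B))
x(-190, 160)/67803 = (313 - 1*(-190)² + 77*160 + 289*(-190))/67803 = (313 - 1*36100 + 12320 - 54910)*(1/67803) = (313 - 36100 + 12320 - 54910)*(1/67803) = -78377*1/67803 = -78377/67803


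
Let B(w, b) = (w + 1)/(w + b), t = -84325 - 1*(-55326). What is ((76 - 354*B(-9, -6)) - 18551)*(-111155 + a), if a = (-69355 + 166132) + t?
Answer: 4047898263/5 ≈ 8.0958e+8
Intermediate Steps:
t = -28999 (t = -84325 + 55326 = -28999)
a = 67778 (a = (-69355 + 166132) - 28999 = 96777 - 28999 = 67778)
B(w, b) = (1 + w)/(b + w)
((76 - 354*B(-9, -6)) - 18551)*(-111155 + a) = ((76 - 354*(1 - 9)/(-6 - 9)) - 18551)*(-111155 + 67778) = ((76 - 354*(-8)/(-15)) - 18551)*(-43377) = ((76 - (-118)*(-8)/5) - 18551)*(-43377) = ((76 - 354*8/15) - 18551)*(-43377) = ((76 - 944/5) - 18551)*(-43377) = (-564/5 - 18551)*(-43377) = -93319/5*(-43377) = 4047898263/5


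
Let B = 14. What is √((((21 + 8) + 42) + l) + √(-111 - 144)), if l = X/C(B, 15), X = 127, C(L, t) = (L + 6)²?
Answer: √(28527 + 400*I*√255)/20 ≈ 8.4971 + 0.93966*I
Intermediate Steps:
C(L, t) = (6 + L)²
l = 127/400 (l = 127/((6 + 14)²) = 127/(20²) = 127/400 ≈ 0.31750)
√((((21 + 8) + 42) + l) + √(-111 - 144)) = √((((21 + 8) + 42) + 127/400) + √(-111 - 144)) = √(((29 + 42) + 127/400) + √(-255)) = √((71 + 127/400) + I*√255) = √(28527/400 + I*√255)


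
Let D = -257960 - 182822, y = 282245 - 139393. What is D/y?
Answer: -220391/71426 ≈ -3.0856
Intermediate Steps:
y = 142852
D = -440782
D/y = -440782/142852 = -440782*1/142852 = -220391/71426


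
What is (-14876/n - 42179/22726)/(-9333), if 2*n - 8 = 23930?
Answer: 280970809/846215313834 ≈ 0.00033203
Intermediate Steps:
n = 11969 (n = 4 + (1/2)*23930 = 4 + 11965 = 11969)
(-14876/n - 42179/22726)/(-9333) = (-14876/11969 - 42179/22726)/(-9333) = (-14876*1/11969 - 42179*1/22726)*(-1/9333) = (-14876/11969 - 42179/22726)*(-1/9333) = -842912427/272007494*(-1/9333) = 280970809/846215313834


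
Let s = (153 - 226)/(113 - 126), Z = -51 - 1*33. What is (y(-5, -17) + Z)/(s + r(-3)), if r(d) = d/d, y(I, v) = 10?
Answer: -481/43 ≈ -11.186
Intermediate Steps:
r(d) = 1
Z = -84 (Z = -51 - 33 = -84)
s = 73/13 (s = -73/(-13) = -73*(-1/13) = 73/13 ≈ 5.6154)
(y(-5, -17) + Z)/(s + r(-3)) = (10 - 84)/(73/13 + 1) = -74/86/13 = -74*13/86 = -481/43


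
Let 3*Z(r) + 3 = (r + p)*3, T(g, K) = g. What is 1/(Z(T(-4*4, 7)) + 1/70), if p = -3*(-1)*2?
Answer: -70/769 ≈ -0.091027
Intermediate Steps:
p = 6 (p = 3*2 = 6)
Z(r) = 5 + r (Z(r) = -1 + ((r + 6)*3)/3 = -1 + ((6 + r)*3)/3 = -1 + (18 + 3*r)/3 = -1 + (6 + r) = 5 + r)
1/(Z(T(-4*4, 7)) + 1/70) = 1/((5 - 4*4) + 1/70) = 1/((5 - 16) + 1/70) = 1/(-11 + 1/70) = 1/(-769/70) = -70/769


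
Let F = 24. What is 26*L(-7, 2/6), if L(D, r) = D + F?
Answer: 442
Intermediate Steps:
L(D, r) = 24 + D (L(D, r) = D + 24 = 24 + D)
26*L(-7, 2/6) = 26*(24 - 7) = 26*17 = 442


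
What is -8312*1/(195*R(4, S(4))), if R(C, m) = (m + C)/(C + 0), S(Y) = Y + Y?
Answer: -8312/585 ≈ -14.209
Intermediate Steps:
S(Y) = 2*Y
R(C, m) = (C + m)/C
-8312*1/(195*R(4, S(4))) = -8312*4/(195*(4 + 2*4)) = -8312*4/(195*(4 + 8)) = -8312/(195*((¼)*12)) = -8312/(195*3) = -8312/585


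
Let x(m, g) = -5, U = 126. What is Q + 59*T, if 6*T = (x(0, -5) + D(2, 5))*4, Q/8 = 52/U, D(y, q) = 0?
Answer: -12182/63 ≈ -193.36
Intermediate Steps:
Q = 208/63 (Q = 8*(52/126) = 8*(52*(1/126)) = 8*(26/63) = 208/63 ≈ 3.3016)
T = -10/3 (T = ((-5 + 0)*4)/6 = (-5*4)/6 = (1/6)*(-20) = -10/3 ≈ -3.3333)
Q + 59*T = 208/63 + 59*(-10/3) = 208/63 - 590/3 = -12182/63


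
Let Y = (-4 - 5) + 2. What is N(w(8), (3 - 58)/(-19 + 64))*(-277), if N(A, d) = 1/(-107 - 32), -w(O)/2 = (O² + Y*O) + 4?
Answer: 277/139 ≈ 1.9928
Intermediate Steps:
Y = -7 (Y = -9 + 2 = -7)
w(O) = -8 - 2*O² + 14*O (w(O) = -2*((O² - 7*O) + 4) = -2*(4 + O² - 7*O) = -8 - 2*O² + 14*O)
N(A, d) = -1/139 (N(A, d) = 1/(-139) = -1/139)
N(w(8), (3 - 58)/(-19 + 64))*(-277) = -1/139*(-277) = 277/139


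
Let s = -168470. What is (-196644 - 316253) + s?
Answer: -681367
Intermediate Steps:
(-196644 - 316253) + s = (-196644 - 316253) - 168470 = -512897 - 168470 = -681367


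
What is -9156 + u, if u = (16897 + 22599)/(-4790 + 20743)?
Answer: -146026172/15953 ≈ -9153.5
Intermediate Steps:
u = 39496/15953 ≈ 2.4758
-9156 + u = -9156 + 39496/15953 = -146026172/15953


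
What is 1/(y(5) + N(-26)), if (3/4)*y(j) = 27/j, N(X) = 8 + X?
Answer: -5/54 ≈ -0.092593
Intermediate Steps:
y(j) = 36/j (y(j) = 4*(27/j)/3 = 36/j)
1/(y(5) + N(-26)) = 1/(36/5 + (8 - 26)) = 1/(36*(⅕) - 18) = 1/(36/5 - 18) = 1/(-54/5) = -5/54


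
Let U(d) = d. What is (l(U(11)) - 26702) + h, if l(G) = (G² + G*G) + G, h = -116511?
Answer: -142960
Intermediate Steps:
l(G) = G + 2*G² (l(G) = (G² + G²) + G = 2*G² + G = G + 2*G²)
(l(U(11)) - 26702) + h = (11*(1 + 2*11) - 26702) - 116511 = (11*(1 + 22) - 26702) - 116511 = (11*23 - 26702) - 116511 = (253 - 26702) - 116511 = -26449 - 116511 = -142960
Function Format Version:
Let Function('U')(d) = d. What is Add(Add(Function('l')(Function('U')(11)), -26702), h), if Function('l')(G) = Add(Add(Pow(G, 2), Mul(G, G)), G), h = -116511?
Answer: -142960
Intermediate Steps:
Function('l')(G) = Add(G, Mul(2, Pow(G, 2))) (Function('l')(G) = Add(Add(Pow(G, 2), Pow(G, 2)), G) = Add(Mul(2, Pow(G, 2)), G) = Add(G, Mul(2, Pow(G, 2))))
Add(Add(Function('l')(Function('U')(11)), -26702), h) = Add(Add(Mul(11, Add(1, Mul(2, 11))), -26702), -116511) = Add(Add(Mul(11, Add(1, 22)), -26702), -116511) = Add(Add(Mul(11, 23), -26702), -116511) = Add(Add(253, -26702), -116511) = Add(-26449, -116511) = -142960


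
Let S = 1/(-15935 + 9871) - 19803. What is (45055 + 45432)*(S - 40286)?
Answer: -32971625642439/6064 ≈ -5.4373e+9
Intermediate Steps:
S = -120085393/6064 (S = 1/(-6064) - 19803 = -1/6064 - 19803 = -120085393/6064 ≈ -19803.)
(45055 + 45432)*(S - 40286) = (45055 + 45432)*(-120085393/6064 - 40286) = 90487*(-364379697/6064) = -32971625642439/6064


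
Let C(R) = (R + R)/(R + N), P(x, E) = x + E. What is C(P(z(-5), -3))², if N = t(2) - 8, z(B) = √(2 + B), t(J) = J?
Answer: 4*(I + √3)/(3*√3 + 13*I) ≈ 0.44898 - 0.35348*I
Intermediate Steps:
N = -6 (N = 2 - 8 = -6)
P(x, E) = E + x
C(R) = 2*R/(-6 + R) (C(R) = (R + R)/(R - 6) = (2*R)/(-6 + R) = 2*R/(-6 + R))
C(P(z(-5), -3))² = (2*(-3 + √(2 - 5))/(-6 + (-3 + √(2 - 5))))² = (2*(-3 + √(-3))/(-6 + (-3 + √(-3))))² = (2*(-3 + I*√3)/(-6 + (-3 + I*√3)))² = (2*(-3 + I*√3)/(-9 + I*√3))² = 4*(-3 + I*√3)²/(-9 + I*√3)²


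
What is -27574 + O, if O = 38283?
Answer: 10709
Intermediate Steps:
-27574 + O = -27574 + 38283 = 10709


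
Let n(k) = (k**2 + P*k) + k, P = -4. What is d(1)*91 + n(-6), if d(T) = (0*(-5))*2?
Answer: 54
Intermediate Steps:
n(k) = k**2 - 3*k (n(k) = (k**2 - 4*k) + k = k**2 - 3*k)
d(T) = 0 (d(T) = 0*2 = 0)
d(1)*91 + n(-6) = 0*91 - 6*(-3 - 6) = 0 - 6*(-9) = 0 + 54 = 54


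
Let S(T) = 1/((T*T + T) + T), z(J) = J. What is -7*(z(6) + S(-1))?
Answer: -35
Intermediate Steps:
S(T) = 1/(T**2 + 2*T) (S(T) = 1/((T**2 + T) + T) = 1/((T + T**2) + T) = 1/(T**2 + 2*T))
-7*(z(6) + S(-1)) = -7*(6 + 1/((-1)*(2 - 1))) = -7*(6 - 1/1) = -7*(6 - 1*1) = -7*(6 - 1) = -7*5 = -35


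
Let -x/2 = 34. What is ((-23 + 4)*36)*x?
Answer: 46512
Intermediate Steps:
x = -68 (x = -2*34 = -68)
((-23 + 4)*36)*x = ((-23 + 4)*36)*(-68) = -19*36*(-68) = -684*(-68) = 46512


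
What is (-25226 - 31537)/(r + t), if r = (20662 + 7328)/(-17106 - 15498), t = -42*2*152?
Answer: 34272238/7709553 ≈ 4.4454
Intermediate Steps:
t = -12768 (t = -84*152 = -12768)
r = -4665/5434 (r = 27990/(-32604) = 27990*(-1/32604) = -4665/5434 ≈ -0.85848)
(-25226 - 31537)/(r + t) = (-25226 - 31537)/(-4665/5434 - 12768) = -56763/(-69385977/5434) = -56763*(-5434/69385977) = 34272238/7709553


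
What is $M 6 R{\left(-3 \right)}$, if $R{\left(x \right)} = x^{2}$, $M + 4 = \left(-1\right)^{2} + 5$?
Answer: $108$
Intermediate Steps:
$M = 2$ ($M = -4 + \left(\left(-1\right)^{2} + 5\right) = -4 + \left(1 + 5\right) = -4 + 6 = 2$)
$M 6 R{\left(-3 \right)} = 2 \cdot 6 \left(-3\right)^{2} = 12 \cdot 9 = 108$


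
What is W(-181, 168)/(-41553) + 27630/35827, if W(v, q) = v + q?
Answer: 1148575141/1488719331 ≈ 0.77152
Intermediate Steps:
W(v, q) = q + v
W(-181, 168)/(-41553) + 27630/35827 = (168 - 181)/(-41553) + 27630/35827 = -13*(-1/41553) + 27630*(1/35827) = 13/41553 + 27630/35827 = 1148575141/1488719331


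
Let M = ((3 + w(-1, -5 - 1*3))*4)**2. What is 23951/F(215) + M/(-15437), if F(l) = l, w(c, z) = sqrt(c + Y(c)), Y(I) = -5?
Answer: 8598169/77185 - 96*I*sqrt(6)/15437 ≈ 111.4 - 0.015233*I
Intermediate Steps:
w(c, z) = sqrt(-5 + c) (w(c, z) = sqrt(c - 5) = sqrt(-5 + c))
M = (12 + 4*I*sqrt(6))**2 (M = ((3 + sqrt(-5 - 1))*4)**2 = ((3 + sqrt(-6))*4)**2 = ((3 + I*sqrt(6))*4)**2 = (12 + 4*I*sqrt(6))**2 ≈ 48.0 + 235.15*I)
23951/F(215) + M/(-15437) = 23951/215 + (48 + 96*I*sqrt(6))/(-15437) = 23951*(1/215) + (48 + 96*I*sqrt(6))*(-1/15437) = 557/5 + (-48/15437 - 96*I*sqrt(6)/15437) = 8598169/77185 - 96*I*sqrt(6)/15437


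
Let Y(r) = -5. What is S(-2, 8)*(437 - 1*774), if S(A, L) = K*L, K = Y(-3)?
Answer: 13480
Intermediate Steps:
K = -5
S(A, L) = -5*L
S(-2, 8)*(437 - 1*774) = (-5*8)*(437 - 1*774) = -40*(437 - 774) = -40*(-337) = 13480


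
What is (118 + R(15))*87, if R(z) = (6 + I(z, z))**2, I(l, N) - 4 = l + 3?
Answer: 78474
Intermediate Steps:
I(l, N) = 7 + l (I(l, N) = 4 + (l + 3) = 4 + (3 + l) = 7 + l)
R(z) = (13 + z)**2 (R(z) = (6 + (7 + z))**2 = (13 + z)**2)
(118 + R(15))*87 = (118 + (13 + 15)**2)*87 = (118 + 28**2)*87 = (118 + 784)*87 = 902*87 = 78474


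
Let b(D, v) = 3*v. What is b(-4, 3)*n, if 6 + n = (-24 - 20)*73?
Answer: -28962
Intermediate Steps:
n = -3218 (n = -6 + (-24 - 20)*73 = -6 - 44*73 = -6 - 3212 = -3218)
b(-4, 3)*n = (3*3)*(-3218) = 9*(-3218) = -28962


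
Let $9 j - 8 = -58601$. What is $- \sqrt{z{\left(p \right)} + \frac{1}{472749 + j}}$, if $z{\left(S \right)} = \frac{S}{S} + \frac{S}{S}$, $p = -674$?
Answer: $- \frac{\sqrt{978204273365}}{699358} \approx -1.4142$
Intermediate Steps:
$j = - \frac{19531}{3}$ ($j = \frac{8}{9} + \frac{1}{9} \left(-58601\right) = \frac{8}{9} - \frac{58601}{9} = - \frac{19531}{3} \approx -6510.3$)
$z{\left(S \right)} = 2$ ($z{\left(S \right)} = 1 + 1 = 2$)
$- \sqrt{z{\left(p \right)} + \frac{1}{472749 + j}} = - \sqrt{2 + \frac{1}{472749 - \frac{19531}{3}}} = - \sqrt{2 + \frac{1}{\frac{1398716}{3}}} = - \sqrt{2 + \frac{3}{1398716}} = - \sqrt{\frac{2797435}{1398716}} = - \frac{\sqrt{978204273365}}{699358}$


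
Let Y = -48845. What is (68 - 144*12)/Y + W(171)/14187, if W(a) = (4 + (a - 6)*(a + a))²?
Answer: 31112280311848/138592803 ≈ 2.2449e+5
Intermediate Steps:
W(a) = (4 + 2*a*(-6 + a))² (W(a) = (4 + (-6 + a)*(2*a))² = (4 + 2*a*(-6 + a))²)
(68 - 144*12)/Y + W(171)/14187 = (68 - 144*12)/(-48845) + (4*(2 + 171² - 6*171)²)/14187 = (68 - 24*72)*(-1/48845) + (4*(2 + 29241 - 1026)²)*(1/14187) = (68 - 1728)*(-1/48845) + (4*28217²)*(1/14187) = -1660*(-1/48845) + (4*796199089)*(1/14187) = 332/9769 + 3184796356*(1/14187) = 332/9769 + 3184796356/14187 = 31112280311848/138592803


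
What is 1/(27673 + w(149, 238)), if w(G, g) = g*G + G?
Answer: 1/63284 ≈ 1.5802e-5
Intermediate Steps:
w(G, g) = G + G*g (w(G, g) = G*g + G = G + G*g)
1/(27673 + w(149, 238)) = 1/(27673 + 149*(1 + 238)) = 1/(27673 + 149*239) = 1/(27673 + 35611) = 1/63284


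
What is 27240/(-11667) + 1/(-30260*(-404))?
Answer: -111003359311/47543180560 ≈ -2.3348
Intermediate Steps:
27240/(-11667) + 1/(-30260*(-404)) = 27240*(-1/11667) - 1/30260*(-1/404) = -9080/3889 + 1/12225040 = -111003359311/47543180560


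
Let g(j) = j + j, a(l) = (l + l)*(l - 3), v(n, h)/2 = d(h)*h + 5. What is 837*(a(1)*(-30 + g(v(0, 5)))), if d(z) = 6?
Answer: -368280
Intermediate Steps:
v(n, h) = 10 + 12*h (v(n, h) = 2*(6*h + 5) = 2*(5 + 6*h) = 10 + 12*h)
a(l) = 2*l*(-3 + l) (a(l) = (2*l)*(-3 + l) = 2*l*(-3 + l))
g(j) = 2*j
837*(a(1)*(-30 + g(v(0, 5)))) = 837*((2*1*(-3 + 1))*(-30 + 2*(10 + 12*5))) = 837*((2*1*(-2))*(-30 + 2*(10 + 60))) = 837*(-4*(-30 + 2*70)) = 837*(-4*(-30 + 140)) = 837*(-4*110) = 837*(-440) = -368280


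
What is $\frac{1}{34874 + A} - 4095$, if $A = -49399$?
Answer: $- \frac{59479876}{14525} \approx -4095.0$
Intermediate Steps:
$\frac{1}{34874 + A} - 4095 = \frac{1}{34874 - 49399} - 4095 = \frac{1}{-14525} - 4095 = - \frac{1}{14525} - 4095 = - \frac{59479876}{14525}$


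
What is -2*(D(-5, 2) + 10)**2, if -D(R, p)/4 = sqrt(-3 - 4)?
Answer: 24 + 160*I*sqrt(7) ≈ 24.0 + 423.32*I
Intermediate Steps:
D(R, p) = -4*I*sqrt(7) (D(R, p) = -4*sqrt(-3 - 4) = -4*I*sqrt(7))
-2*(D(-5, 2) + 10)**2 = -2*(-4*I*sqrt(7) + 10)**2 = -2*(10 - 4*I*sqrt(7))**2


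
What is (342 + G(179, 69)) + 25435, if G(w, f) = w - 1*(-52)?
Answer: 26008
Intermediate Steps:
G(w, f) = 52 + w (G(w, f) = w + 52 = 52 + w)
(342 + G(179, 69)) + 25435 = (342 + (52 + 179)) + 25435 = (342 + 231) + 25435 = 573 + 25435 = 26008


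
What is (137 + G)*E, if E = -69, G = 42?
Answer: -12351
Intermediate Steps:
(137 + G)*E = (137 + 42)*(-69) = 179*(-69) = -12351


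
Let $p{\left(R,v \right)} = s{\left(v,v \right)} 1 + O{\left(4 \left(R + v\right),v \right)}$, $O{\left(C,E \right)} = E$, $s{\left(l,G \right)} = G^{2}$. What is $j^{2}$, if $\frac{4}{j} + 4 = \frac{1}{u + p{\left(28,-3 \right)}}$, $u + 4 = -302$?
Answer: $\frac{1440000}{1442401} \approx 0.99833$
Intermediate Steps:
$u = -306$ ($u = -4 - 302 = -306$)
$p{\left(R,v \right)} = v + v^{2}$ ($p{\left(R,v \right)} = v^{2} \cdot 1 + v = v^{2} + v = v + v^{2}$)
$j = - \frac{1200}{1201}$ ($j = \frac{4}{-4 + \frac{1}{-306 - 3 \left(1 - 3\right)}} = \frac{4}{-4 + \frac{1}{-306 - -6}} = \frac{4}{-4 + \frac{1}{-306 + 6}} = \frac{4}{-4 + \frac{1}{-300}} = \frac{4}{-4 - \frac{1}{300}} = \frac{4}{- \frac{1201}{300}} = 4 \left(- \frac{300}{1201}\right) = - \frac{1200}{1201} \approx -0.99917$)
$j^{2} = \left(- \frac{1200}{1201}\right)^{2} = \frac{1440000}{1442401}$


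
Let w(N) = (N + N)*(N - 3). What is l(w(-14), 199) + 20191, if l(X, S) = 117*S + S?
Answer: 43673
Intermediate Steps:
w(N) = 2*N*(-3 + N) (w(N) = (2*N)*(-3 + N) = 2*N*(-3 + N))
l(X, S) = 118*S
l(w(-14), 199) + 20191 = 118*199 + 20191 = 23482 + 20191 = 43673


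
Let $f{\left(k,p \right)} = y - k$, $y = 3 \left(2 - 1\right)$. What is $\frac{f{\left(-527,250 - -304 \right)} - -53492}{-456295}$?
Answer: $- \frac{54022}{456295} \approx -0.11839$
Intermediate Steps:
$y = 3$ ($y = 3 \cdot 1 = 3$)
$f{\left(k,p \right)} = 3 - k$
$\frac{f{\left(-527,250 - -304 \right)} - -53492}{-456295} = \frac{\left(3 - -527\right) - -53492}{-456295} = \left(\left(3 + 527\right) + 53492\right) \left(- \frac{1}{456295}\right) = \left(530 + 53492\right) \left(- \frac{1}{456295}\right) = 54022 \left(- \frac{1}{456295}\right) = - \frac{54022}{456295}$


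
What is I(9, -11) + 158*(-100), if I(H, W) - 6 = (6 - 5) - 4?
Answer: -15797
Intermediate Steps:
I(H, W) = 3 (I(H, W) = 6 + ((6 - 5) - 4) = 6 + (1 - 4) = 6 - 3 = 3)
I(9, -11) + 158*(-100) = 3 + 158*(-100) = 3 - 15800 = -15797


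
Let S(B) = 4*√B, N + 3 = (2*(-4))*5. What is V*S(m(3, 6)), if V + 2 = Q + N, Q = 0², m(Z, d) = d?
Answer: -180*√6 ≈ -440.91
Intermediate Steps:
Q = 0
N = -43 (N = -3 + (2*(-4))*5 = -3 - 8*5 = -3 - 40 = -43)
V = -45 (V = -2 + (0 - 43) = -2 - 43 = -45)
V*S(m(3, 6)) = -180*√6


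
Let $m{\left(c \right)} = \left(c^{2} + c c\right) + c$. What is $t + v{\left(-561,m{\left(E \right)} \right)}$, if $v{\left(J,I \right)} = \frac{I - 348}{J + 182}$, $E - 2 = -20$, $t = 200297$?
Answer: $\frac{75912281}{379} \approx 2.003 \cdot 10^{5}$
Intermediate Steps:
$E = -18$ ($E = 2 - 20 = -18$)
$m{\left(c \right)} = c + 2 c^{2}$ ($m{\left(c \right)} = \left(c^{2} + c^{2}\right) + c = 2 c^{2} + c = c + 2 c^{2}$)
$v{\left(J,I \right)} = \frac{-348 + I}{182 + J}$
$t + v{\left(-561,m{\left(E \right)} \right)} = 200297 + \frac{-348 - 18 \left(1 + 2 \left(-18\right)\right)}{182 - 561} = 200297 + \frac{-348 - 18 \left(1 - 36\right)}{-379} = 200297 - \frac{-348 - -630}{379} = 200297 - \frac{-348 + 630}{379} = 200297 - \frac{282}{379} = \frac{75912281}{379}$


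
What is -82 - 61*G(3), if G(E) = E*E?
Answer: -631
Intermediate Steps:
G(E) = E**2
-82 - 61*G(3) = -82 - 61*3**2 = -82 - 61*9 = -82 - 549 = -631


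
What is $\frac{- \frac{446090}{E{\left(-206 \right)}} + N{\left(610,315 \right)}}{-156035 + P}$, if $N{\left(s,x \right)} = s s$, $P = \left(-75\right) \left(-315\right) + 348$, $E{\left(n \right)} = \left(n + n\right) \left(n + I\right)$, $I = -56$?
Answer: $- \frac{20082758155}{7127650264} \approx -2.8176$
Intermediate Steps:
$E{\left(n \right)} = 2 n \left(-56 + n\right)$ ($E{\left(n \right)} = \left(n + n\right) \left(n - 56\right) = 2 n \left(-56 + n\right)$)
$P = 23973$ ($P = 23625 + 348 = 23973$)
$N{\left(s,x \right)} = s^{2}$
$\frac{- \frac{446090}{E{\left(-206 \right)}} + N{\left(610,315 \right)}}{-156035 + P} = \frac{- \frac{446090}{2 \left(-206\right) \left(-56 - 206\right)} + 610^{2}}{-156035 + 23973} = \frac{- \frac{446090}{2 \left(-206\right) \left(-262\right)} + 372100}{-132062} = \left(- \frac{446090}{107944} + 372100\right) \left(- \frac{1}{132062}\right) = \left(\left(-446090\right) \frac{1}{107944} + 372100\right) \left(- \frac{1}{132062}\right) = \left(- \frac{223045}{53972} + 372100\right) \left(- \frac{1}{132062}\right) = \frac{20082758155}{53972} \left(- \frac{1}{132062}\right) = - \frac{20082758155}{7127650264}$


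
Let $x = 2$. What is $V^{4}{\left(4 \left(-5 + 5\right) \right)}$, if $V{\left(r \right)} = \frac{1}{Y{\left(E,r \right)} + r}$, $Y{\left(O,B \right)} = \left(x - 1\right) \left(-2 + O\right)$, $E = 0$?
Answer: $\frac{1}{16} \approx 0.0625$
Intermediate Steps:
$Y{\left(O,B \right)} = -2 + O$ ($Y{\left(O,B \right)} = \left(2 - 1\right) \left(-2 + O\right) = 1 \left(-2 + O\right) = -2 + O$)
$V{\left(r \right)} = \frac{1}{-2 + r}$ ($V{\left(r \right)} = \frac{1}{\left(-2 + 0\right) + r} = \frac{1}{-2 + r}$)
$V^{4}{\left(4 \left(-5 + 5\right) \right)} = \left(\frac{1}{-2 + 4 \left(-5 + 5\right)}\right)^{4} = \left(\frac{1}{-2 + 4 \cdot 0}\right)^{4} = \left(\frac{1}{-2 + 0}\right)^{4} = \left(\frac{1}{-2}\right)^{4} = \left(- \frac{1}{2}\right)^{4} = \frac{1}{16}$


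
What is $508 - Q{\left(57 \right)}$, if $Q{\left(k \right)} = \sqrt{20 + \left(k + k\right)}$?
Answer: $508 - \sqrt{134} \approx 496.42$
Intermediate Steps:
$Q{\left(k \right)} = \sqrt{20 + 2 k}$
$508 - Q{\left(57 \right)} = 508 - \sqrt{20 + 2 \cdot 57} = 508 - \sqrt{20 + 114} = 508 - \sqrt{134}$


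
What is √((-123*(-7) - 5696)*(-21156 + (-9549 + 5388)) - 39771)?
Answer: 6*√3399109 ≈ 11062.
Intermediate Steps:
√((-123*(-7) - 5696)*(-21156 + (-9549 + 5388)) - 39771) = √((861 - 5696)*(-21156 - 4161) - 39771) = √(-4835*(-25317) - 39771) = √(122407695 - 39771) = √122367924 = 6*√3399109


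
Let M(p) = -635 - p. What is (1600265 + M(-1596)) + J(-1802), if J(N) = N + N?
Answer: 1597622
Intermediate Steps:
J(N) = 2*N
(1600265 + M(-1596)) + J(-1802) = (1600265 + (-635 - 1*(-1596))) + 2*(-1802) = (1600265 + (-635 + 1596)) - 3604 = (1600265 + 961) - 3604 = 1601226 - 3604 = 1597622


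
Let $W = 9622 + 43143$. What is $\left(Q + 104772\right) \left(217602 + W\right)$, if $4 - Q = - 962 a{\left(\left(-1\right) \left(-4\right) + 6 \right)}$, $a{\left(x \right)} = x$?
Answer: $30928903332$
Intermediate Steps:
$W = 52765$
$Q = 9624$ ($Q = 4 - - 962 \left(\left(-1\right) \left(-4\right) + 6\right) = 4 - - 962 \left(4 + 6\right) = 4 - \left(-962\right) 10 = 4 - -9620 = 4 + 9620 = 9624$)
$\left(Q + 104772\right) \left(217602 + W\right) = \left(9624 + 104772\right) \left(217602 + 52765\right) = 114396 \cdot 270367 = 30928903332$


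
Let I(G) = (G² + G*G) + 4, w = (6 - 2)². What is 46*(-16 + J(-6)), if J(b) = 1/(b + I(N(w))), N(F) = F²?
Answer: -48233737/65535 ≈ -736.00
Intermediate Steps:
w = 16 (w = 4² = 16)
I(G) = 4 + 2*G² (I(G) = (G² + G²) + 4 = 2*G² + 4 = 4 + 2*G²)
J(b) = 1/(131076 + b) (J(b) = 1/(b + (4 + 2*(16²)²)) = 1/(b + (4 + 2*256²)) = 1/(b + (4 + 2*65536)) = 1/(b + (4 + 131072)) = 1/(b + 131076) = 1/(131076 + b))
46*(-16 + J(-6)) = 46*(-16 + 1/(131076 - 6)) = 46*(-16 + 1/131070) = 46*(-2097119/131070) = -48233737/65535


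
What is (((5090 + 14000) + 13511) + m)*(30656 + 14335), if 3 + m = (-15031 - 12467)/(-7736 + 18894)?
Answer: 8181635530563/5579 ≈ 1.4665e+9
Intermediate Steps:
m = -30486/5579 (m = -3 + (-15031 - 12467)/(-7736 + 18894) = -3 - 27498/11158 = -3 - 27498*1/11158 = -3 - 13749/5579 = -30486/5579 ≈ -5.4644)
(((5090 + 14000) + 13511) + m)*(30656 + 14335) = (((5090 + 14000) + 13511) - 30486/5579)*(30656 + 14335) = ((19090 + 13511) - 30486/5579)*44991 = (32601 - 30486/5579)*44991 = (181850493/5579)*44991 = 8181635530563/5579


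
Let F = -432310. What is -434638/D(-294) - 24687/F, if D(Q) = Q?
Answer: 93952805879/63549570 ≈ 1478.4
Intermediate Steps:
-434638/D(-294) - 24687/F = -434638/(-294) - 24687/(-432310) = -434638*(-1/294) - 24687*(-1/432310) = 217319/147 + 24687/432310 = 93952805879/63549570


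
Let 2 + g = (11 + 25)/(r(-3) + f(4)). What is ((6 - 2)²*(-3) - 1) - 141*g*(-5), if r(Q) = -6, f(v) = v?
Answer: -14149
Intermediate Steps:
g = -20 (g = -2 + (11 + 25)/(-6 + 4) = -2 + 36/(-2) = -2 + 36*(-½) = -2 - 18 = -20)
((6 - 2)²*(-3) - 1) - 141*g*(-5) = ((6 - 2)²*(-3) - 1) - (-2820)*(-5) = (4²*(-3) - 1) - 141*100 = (16*(-3) - 1) - 14100 = (-48 - 1) - 14100 = -49 - 14100 = -14149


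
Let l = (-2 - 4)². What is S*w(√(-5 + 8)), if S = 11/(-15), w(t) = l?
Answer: -132/5 ≈ -26.400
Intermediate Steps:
l = 36 (l = (-6)² = 36)
w(t) = 36
S = -11/15 (S = 11*(-1/15) = -11/15 ≈ -0.73333)
S*w(√(-5 + 8)) = -11/15*36 = -132/5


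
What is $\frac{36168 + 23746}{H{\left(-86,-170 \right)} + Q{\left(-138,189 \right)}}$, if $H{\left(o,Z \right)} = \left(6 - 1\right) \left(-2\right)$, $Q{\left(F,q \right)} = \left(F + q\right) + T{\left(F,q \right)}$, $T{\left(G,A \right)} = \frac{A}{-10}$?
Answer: $\frac{599140}{221} \approx 2711.0$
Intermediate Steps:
$T{\left(G,A \right)} = - \frac{A}{10}$ ($T{\left(G,A \right)} = A \left(- \frac{1}{10}\right) = - \frac{A}{10}$)
$Q{\left(F,q \right)} = F + \frac{9 q}{10}$ ($Q{\left(F,q \right)} = \left(F + q\right) - \frac{q}{10} = F + \frac{9 q}{10}$)
$H{\left(o,Z \right)} = -10$ ($H{\left(o,Z \right)} = 5 \left(-2\right) = -10$)
$\frac{36168 + 23746}{H{\left(-86,-170 \right)} + Q{\left(-138,189 \right)}} = \frac{36168 + 23746}{-10 + \left(-138 + \frac{9}{10} \cdot 189\right)} = \frac{59914}{-10 + \left(-138 + \frac{1701}{10}\right)} = \frac{59914}{-10 + \frac{321}{10}} = \frac{59914}{\frac{221}{10}} = 59914 \cdot \frac{10}{221} = \frac{599140}{221}$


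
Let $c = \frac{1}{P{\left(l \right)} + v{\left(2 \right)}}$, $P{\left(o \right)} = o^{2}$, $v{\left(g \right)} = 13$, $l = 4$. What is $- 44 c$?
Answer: $- \frac{44}{29} \approx -1.5172$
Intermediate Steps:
$c = \frac{1}{29}$ ($c = \frac{1}{4^{2} + 13} = \frac{1}{16 + 13} = \frac{1}{29} \approx 0.034483$)
$- 44 c = \left(-44\right) \frac{1}{29} = - \frac{44}{29}$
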